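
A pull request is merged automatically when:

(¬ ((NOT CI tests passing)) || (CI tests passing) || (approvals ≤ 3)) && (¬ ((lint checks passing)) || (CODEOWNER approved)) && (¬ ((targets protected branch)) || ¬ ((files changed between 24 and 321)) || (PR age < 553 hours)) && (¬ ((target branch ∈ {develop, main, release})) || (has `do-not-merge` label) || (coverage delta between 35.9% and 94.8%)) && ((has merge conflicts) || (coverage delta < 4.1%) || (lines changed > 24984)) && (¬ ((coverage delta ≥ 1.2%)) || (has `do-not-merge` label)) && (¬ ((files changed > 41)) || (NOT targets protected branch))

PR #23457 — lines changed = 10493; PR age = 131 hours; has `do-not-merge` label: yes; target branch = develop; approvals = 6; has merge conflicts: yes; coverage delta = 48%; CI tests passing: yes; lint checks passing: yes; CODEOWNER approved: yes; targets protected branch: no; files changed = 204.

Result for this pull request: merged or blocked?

Atomic conditions:
  NOT CI tests passing: yes → false
  CI tests passing: yes → true
  approvals ≤ 3: 6 ≤ 3 is false
  lint checks passing: yes → true
  CODEOWNER approved: yes → true
  targets protected branch: no → false
  files changed between 24 and 321: 204 in [24, 321] is true
  PR age < 553 hours: 131 < 553 is true
  target branch ∈ {develop, main, release}: develop is in the set → true
  has `do-not-merge` label: yes → true
  coverage delta between 35.9% and 94.8%: 48 in [35.9, 94.8] is true
  has merge conflicts: yes → true
  coverage delta < 4.1%: 48 < 4.1 is false
  lines changed > 24984: 10493 > 24984 is false
  coverage delta ≥ 1.2%: 48 ≥ 1.2 is true
  files changed > 41: 204 > 41 is true
  NOT targets protected branch: no → true
Combine:
[1.1] NOT false = true
[1] true OR true OR false = true
[2.1] NOT true = false
[2] false OR true = true
[3.1] NOT false = true
[3.2] NOT true = false
[3] true OR false OR true = true
[4.1] NOT true = false
[4] false OR true OR true = true
[5] true OR false OR false = true
[6.1] NOT true = false
[6] false OR true = true
[7.1] NOT true = false
[7] false OR true = true
[root] true AND true AND true AND true AND true AND true AND true = true
Overall: true → merged

Merged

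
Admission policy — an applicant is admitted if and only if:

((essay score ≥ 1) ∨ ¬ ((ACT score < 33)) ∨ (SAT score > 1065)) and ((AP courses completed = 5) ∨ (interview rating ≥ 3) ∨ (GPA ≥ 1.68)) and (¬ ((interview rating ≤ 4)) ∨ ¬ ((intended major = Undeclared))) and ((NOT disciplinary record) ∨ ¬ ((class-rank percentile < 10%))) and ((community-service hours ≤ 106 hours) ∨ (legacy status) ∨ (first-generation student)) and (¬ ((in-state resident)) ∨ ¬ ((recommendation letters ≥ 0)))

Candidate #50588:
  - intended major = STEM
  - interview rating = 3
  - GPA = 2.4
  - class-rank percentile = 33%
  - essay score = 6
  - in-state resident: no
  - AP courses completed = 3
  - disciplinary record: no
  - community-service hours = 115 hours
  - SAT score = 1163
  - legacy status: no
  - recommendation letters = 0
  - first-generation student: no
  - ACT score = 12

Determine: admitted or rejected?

Rejected

Atomic conditions:
  essay score ≥ 1: 6 ≥ 1 is true
  ACT score < 33: 12 < 33 is true
  SAT score > 1065: 1163 > 1065 is true
  AP courses completed = 5: 3 == 5 is false
  interview rating ≥ 3: 3 ≥ 3 is true
  GPA ≥ 1.68: 2.4 ≥ 1.68 is true
  interview rating ≤ 4: 3 ≤ 4 is true
  intended major = Undeclared: STEM == Undeclared is false
  NOT disciplinary record: no → true
  class-rank percentile < 10%: 33 < 10 is false
  community-service hours ≤ 106 hours: 115 ≤ 106 is false
  legacy status: no → false
  first-generation student: no → false
  in-state resident: no → false
  recommendation letters ≥ 0: 0 ≥ 0 is true
Combine:
[1.2] NOT true = false
[1] true OR false OR true = true
[2] false OR true OR true = true
[3.1] NOT true = false
[3.2] NOT false = true
[3] false OR true = true
[4.2] NOT false = true
[4] true OR true = true
[5] false OR false OR false = false
[6.1] NOT false = true
[6.2] NOT true = false
[6] true OR false = true
[root] true AND true AND true AND true AND false AND true = false
Overall: false → rejected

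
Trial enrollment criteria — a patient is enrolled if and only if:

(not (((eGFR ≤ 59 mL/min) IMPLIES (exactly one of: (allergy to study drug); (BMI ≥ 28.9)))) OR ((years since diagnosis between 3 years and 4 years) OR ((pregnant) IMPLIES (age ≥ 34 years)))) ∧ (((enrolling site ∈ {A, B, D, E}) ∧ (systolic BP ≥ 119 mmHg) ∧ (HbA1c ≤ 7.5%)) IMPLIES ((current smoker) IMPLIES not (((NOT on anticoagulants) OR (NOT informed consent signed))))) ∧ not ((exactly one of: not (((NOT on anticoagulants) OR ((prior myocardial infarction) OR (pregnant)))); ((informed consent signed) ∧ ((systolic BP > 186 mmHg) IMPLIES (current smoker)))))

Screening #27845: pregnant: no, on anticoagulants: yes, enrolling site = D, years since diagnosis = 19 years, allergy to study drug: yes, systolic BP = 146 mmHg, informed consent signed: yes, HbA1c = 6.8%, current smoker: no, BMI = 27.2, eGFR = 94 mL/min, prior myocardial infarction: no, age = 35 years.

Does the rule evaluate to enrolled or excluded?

Enrolled

Atomic conditions:
  eGFR ≤ 59 mL/min: 94 ≤ 59 is false
  allergy to study drug: yes → true
  BMI ≥ 28.9: 27.2 ≥ 28.9 is false
  years since diagnosis between 3 years and 4 years: 19 in [3, 4] is false
  pregnant: no → false
  age ≥ 34 years: 35 ≥ 34 is true
  enrolling site ∈ {A, B, D, E}: D is in the set → true
  systolic BP ≥ 119 mmHg: 146 ≥ 119 is true
  HbA1c ≤ 7.5%: 6.8 ≤ 7.5 is true
  current smoker: no → false
  NOT on anticoagulants: yes → false
  NOT informed consent signed: yes → false
  prior myocardial infarction: no → false
  informed consent signed: yes → true
  systolic BP > 186 mmHg: 146 > 186 is false
Combine:
[1.1.1.2] exactly-one(true, false) = true
[1.1.1] false → true (antecedent false ⇒ implication holds) = true
[1.1] NOT true = false
[1.2.2] false → true (antecedent false ⇒ implication holds) = true
[1.2] false OR true = true
[1] false OR true = true
[2.1] true AND true AND true = true
[2.2.2.1] false OR false = false
[2.2.2] NOT false = true
[2.2] false → true (antecedent false ⇒ implication holds) = true
[2] true → true = true
[3.1.1.1.2] false OR false = false
[3.1.1.1] false OR false = false
[3.1.1] NOT false = true
[3.1.2.2] false → false (antecedent false ⇒ implication holds) = true
[3.1.2] true AND true = true
[3.1] exactly-one(true, true) = false
[3] NOT false = true
[root] true AND true AND true = true
Overall: true → enrolled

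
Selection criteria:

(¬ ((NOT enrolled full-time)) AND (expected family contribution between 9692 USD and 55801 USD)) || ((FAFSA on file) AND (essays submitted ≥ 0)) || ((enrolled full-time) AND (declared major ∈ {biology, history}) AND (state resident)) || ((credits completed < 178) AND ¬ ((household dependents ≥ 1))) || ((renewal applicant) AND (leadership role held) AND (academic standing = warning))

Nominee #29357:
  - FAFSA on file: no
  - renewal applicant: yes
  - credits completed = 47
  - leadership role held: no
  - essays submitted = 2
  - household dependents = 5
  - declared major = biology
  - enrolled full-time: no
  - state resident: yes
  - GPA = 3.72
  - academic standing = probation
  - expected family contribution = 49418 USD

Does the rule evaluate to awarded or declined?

Declined

Atomic conditions:
  NOT enrolled full-time: no → true
  expected family contribution between 9692 USD and 55801 USD: 49418 in [9692, 55801] is true
  FAFSA on file: no → false
  essays submitted ≥ 0: 2 ≥ 0 is true
  enrolled full-time: no → false
  declared major ∈ {biology, history}: biology is in the set → true
  state resident: yes → true
  credits completed < 178: 47 < 178 is true
  household dependents ≥ 1: 5 ≥ 1 is true
  renewal applicant: yes → true
  leadership role held: no → false
  academic standing = warning: probation == warning is false
Combine:
[1.1] NOT true = false
[1] false AND true = false
[2] false AND true = false
[3] false AND true AND true = false
[4.2] NOT true = false
[4] true AND false = false
[5] true AND false AND false = false
[root] false OR false OR false OR false OR false = false
Overall: false → declined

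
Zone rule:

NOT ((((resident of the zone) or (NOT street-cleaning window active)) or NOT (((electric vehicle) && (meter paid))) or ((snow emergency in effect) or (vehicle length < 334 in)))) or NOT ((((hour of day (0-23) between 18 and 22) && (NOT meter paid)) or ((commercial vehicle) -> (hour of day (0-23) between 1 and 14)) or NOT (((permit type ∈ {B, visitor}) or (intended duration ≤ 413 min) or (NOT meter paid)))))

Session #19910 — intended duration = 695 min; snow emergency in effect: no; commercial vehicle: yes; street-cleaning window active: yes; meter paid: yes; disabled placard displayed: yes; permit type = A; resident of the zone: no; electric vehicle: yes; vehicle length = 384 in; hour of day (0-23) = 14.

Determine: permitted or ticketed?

Permitted

Atomic conditions:
  resident of the zone: no → false
  NOT street-cleaning window active: yes → false
  electric vehicle: yes → true
  meter paid: yes → true
  snow emergency in effect: no → false
  vehicle length < 334 in: 384 < 334 is false
  hour of day (0-23) between 18 and 22: 14 in [18, 22] is false
  NOT meter paid: yes → false
  commercial vehicle: yes → true
  hour of day (0-23) between 1 and 14: 14 in [1, 14] is true
  permit type ∈ {B, visitor}: A is not in the set → false
  intended duration ≤ 413 min: 695 ≤ 413 is false
Combine:
[1.1.1] false OR false = false
[1.1.2.1] true AND true = true
[1.1.2] NOT true = false
[1.1.3] false OR false = false
[1.1] false OR false OR false = false
[1] NOT false = true
[2.1.1] false AND false = false
[2.1.2] true → true = true
[2.1.3.1] false OR false OR false = false
[2.1.3] NOT false = true
[2.1] false OR true OR true = true
[2] NOT true = false
[root] true OR false = true
Overall: true → permitted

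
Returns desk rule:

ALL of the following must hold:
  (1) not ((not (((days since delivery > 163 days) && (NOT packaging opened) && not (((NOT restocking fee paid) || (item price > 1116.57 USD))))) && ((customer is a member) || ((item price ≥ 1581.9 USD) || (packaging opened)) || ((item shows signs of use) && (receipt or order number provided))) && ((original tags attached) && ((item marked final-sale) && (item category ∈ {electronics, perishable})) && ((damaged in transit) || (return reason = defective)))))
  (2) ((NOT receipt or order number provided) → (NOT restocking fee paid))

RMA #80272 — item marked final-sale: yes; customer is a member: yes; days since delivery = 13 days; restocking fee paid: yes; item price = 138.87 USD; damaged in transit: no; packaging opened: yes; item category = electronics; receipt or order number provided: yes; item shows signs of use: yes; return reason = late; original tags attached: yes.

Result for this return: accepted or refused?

Accepted

Atomic conditions:
  days since delivery > 163 days: 13 > 163 is false
  NOT packaging opened: yes → false
  NOT restocking fee paid: yes → false
  item price > 1116.57 USD: 138.87 > 1116.57 is false
  customer is a member: yes → true
  item price ≥ 1581.9 USD: 138.87 ≥ 1581.9 is false
  packaging opened: yes → true
  item shows signs of use: yes → true
  receipt or order number provided: yes → true
  original tags attached: yes → true
  item marked final-sale: yes → true
  item category ∈ {electronics, perishable}: electronics is in the set → true
  damaged in transit: no → false
  return reason = defective: late == defective is false
  NOT receipt or order number provided: yes → false
Combine:
[1.1.1.1.3.1] false OR false = false
[1.1.1.1.3] NOT false = true
[1.1.1.1] false AND false AND true = false
[1.1.1] NOT false = true
[1.1.2.2] false OR true = true
[1.1.2.3] true AND true = true
[1.1.2] true OR true OR true = true
[1.1.3.2] true AND true = true
[1.1.3.3] false OR false = false
[1.1.3] true AND true AND false = false
[1.1] true AND true AND false = false
[1] NOT false = true
[2] false → false (antecedent false ⇒ implication holds) = true
[root] true AND true = true
Overall: true → accepted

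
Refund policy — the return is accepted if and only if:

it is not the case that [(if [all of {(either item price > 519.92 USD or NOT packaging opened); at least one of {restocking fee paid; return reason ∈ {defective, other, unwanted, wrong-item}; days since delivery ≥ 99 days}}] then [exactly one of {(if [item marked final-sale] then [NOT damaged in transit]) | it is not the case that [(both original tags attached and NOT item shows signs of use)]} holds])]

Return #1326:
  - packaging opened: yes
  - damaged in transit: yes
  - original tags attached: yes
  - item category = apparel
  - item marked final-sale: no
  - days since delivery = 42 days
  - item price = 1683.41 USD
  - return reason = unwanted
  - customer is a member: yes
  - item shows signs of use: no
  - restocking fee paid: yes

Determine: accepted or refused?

Atomic conditions:
  item price > 519.92 USD: 1683.41 > 519.92 is true
  NOT packaging opened: yes → false
  restocking fee paid: yes → true
  return reason ∈ {defective, other, unwanted, wrong-item}: unwanted is in the set → true
  days since delivery ≥ 99 days: 42 ≥ 99 is false
  item marked final-sale: no → false
  NOT damaged in transit: yes → false
  original tags attached: yes → true
  NOT item shows signs of use: no → true
Combine:
[1.1.1] true OR false = true
[1.1.2] true OR true OR false = true
[1.1] true AND true = true
[1.2.1] false → false (antecedent false ⇒ implication holds) = true
[1.2.2.1] true AND true = true
[1.2.2] NOT true = false
[1.2] exactly-one(true, false) = true
[1] true → true = true
[root] NOT true = false
Overall: false → refused

Refused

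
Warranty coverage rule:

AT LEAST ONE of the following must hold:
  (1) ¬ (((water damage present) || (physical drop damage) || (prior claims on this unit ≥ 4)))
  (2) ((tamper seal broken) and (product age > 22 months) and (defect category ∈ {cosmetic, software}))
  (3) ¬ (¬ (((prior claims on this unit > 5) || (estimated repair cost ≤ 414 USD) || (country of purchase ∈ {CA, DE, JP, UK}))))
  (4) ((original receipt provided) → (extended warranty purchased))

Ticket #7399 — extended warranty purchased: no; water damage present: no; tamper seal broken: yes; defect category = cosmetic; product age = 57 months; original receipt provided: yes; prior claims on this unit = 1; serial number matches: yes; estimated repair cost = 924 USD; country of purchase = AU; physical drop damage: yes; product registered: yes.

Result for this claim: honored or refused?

Atomic conditions:
  water damage present: no → false
  physical drop damage: yes → true
  prior claims on this unit ≥ 4: 1 ≥ 4 is false
  tamper seal broken: yes → true
  product age > 22 months: 57 > 22 is true
  defect category ∈ {cosmetic, software}: cosmetic is in the set → true
  prior claims on this unit > 5: 1 > 5 is false
  estimated repair cost ≤ 414 USD: 924 ≤ 414 is false
  country of purchase ∈ {CA, DE, JP, UK}: AU is not in the set → false
  original receipt provided: yes → true
  extended warranty purchased: no → false
Combine:
[1.1] false OR true OR false = true
[1] NOT true = false
[2] true AND true AND true = true
[3.1.1] false OR false OR false = false
[3.1] NOT false = true
[3] NOT true = false
[4] true → false = false
[root] false OR true OR false OR false = true
Overall: true → honored

Honored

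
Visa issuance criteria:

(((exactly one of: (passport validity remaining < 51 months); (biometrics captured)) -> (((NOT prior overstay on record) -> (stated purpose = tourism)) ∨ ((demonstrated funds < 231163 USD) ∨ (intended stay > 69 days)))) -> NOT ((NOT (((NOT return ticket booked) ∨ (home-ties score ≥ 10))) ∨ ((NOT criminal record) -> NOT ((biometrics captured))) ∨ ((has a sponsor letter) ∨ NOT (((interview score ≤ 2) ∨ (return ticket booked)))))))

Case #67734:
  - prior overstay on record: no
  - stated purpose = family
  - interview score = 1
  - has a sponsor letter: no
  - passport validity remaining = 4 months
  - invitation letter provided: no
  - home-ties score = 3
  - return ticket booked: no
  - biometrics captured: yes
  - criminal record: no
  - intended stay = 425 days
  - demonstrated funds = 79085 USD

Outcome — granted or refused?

Granted

Atomic conditions:
  passport validity remaining < 51 months: 4 < 51 is true
  biometrics captured: yes → true
  NOT prior overstay on record: no → true
  stated purpose = tourism: family == tourism is false
  demonstrated funds < 231163 USD: 79085 < 231163 is true
  intended stay > 69 days: 425 > 69 is true
  NOT return ticket booked: no → true
  home-ties score ≥ 10: 3 ≥ 10 is false
  NOT criminal record: no → true
  has a sponsor letter: no → false
  interview score ≤ 2: 1 ≤ 2 is true
  return ticket booked: no → false
Combine:
[1.1] exactly-one(true, true) = false
[1.2.1] true → false = false
[1.2.2] true OR true = true
[1.2] false OR true = true
[1] false → true (antecedent false ⇒ implication holds) = true
[2.1.1.1] true OR false = true
[2.1.1] NOT true = false
[2.1.2.2] NOT true = false
[2.1.2] true → false = false
[2.1.3.2.1] true OR false = true
[2.1.3.2] NOT true = false
[2.1.3] false OR false = false
[2.1] false OR false OR false = false
[2] NOT false = true
[root] true → true = true
Overall: true → granted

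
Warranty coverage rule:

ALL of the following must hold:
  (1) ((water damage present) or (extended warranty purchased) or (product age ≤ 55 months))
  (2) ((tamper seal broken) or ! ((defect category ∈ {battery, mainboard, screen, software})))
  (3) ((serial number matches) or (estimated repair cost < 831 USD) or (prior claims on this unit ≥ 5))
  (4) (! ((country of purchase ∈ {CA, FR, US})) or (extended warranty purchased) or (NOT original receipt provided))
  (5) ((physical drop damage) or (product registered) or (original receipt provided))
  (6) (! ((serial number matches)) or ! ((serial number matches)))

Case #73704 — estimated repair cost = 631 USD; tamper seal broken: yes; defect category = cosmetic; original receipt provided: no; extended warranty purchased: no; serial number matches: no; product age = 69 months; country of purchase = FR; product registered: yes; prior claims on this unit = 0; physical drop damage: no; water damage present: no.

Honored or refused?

Refused

Atomic conditions:
  water damage present: no → false
  extended warranty purchased: no → false
  product age ≤ 55 months: 69 ≤ 55 is false
  tamper seal broken: yes → true
  defect category ∈ {battery, mainboard, screen, software}: cosmetic is not in the set → false
  serial number matches: no → false
  estimated repair cost < 831 USD: 631 < 831 is true
  prior claims on this unit ≥ 5: 0 ≥ 5 is false
  country of purchase ∈ {CA, FR, US}: FR is in the set → true
  NOT original receipt provided: no → true
  physical drop damage: no → false
  product registered: yes → true
  original receipt provided: no → false
Combine:
[1] false OR false OR false = false
[2.2] NOT false = true
[2] true OR true = true
[3] false OR true OR false = true
[4.1] NOT true = false
[4] false OR false OR true = true
[5] false OR true OR false = true
[6.1] NOT false = true
[6.2] NOT false = true
[6] true OR true = true
[root] false AND true AND true AND true AND true AND true = false
Overall: false → refused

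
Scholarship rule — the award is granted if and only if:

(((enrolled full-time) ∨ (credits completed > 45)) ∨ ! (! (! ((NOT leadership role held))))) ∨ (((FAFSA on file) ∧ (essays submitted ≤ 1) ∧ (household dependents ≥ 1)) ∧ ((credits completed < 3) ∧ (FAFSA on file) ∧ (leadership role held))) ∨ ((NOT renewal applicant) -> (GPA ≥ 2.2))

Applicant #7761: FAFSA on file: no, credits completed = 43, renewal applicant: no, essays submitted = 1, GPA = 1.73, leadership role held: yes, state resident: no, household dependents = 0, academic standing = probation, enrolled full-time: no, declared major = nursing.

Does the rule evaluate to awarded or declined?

Atomic conditions:
  enrolled full-time: no → false
  credits completed > 45: 43 > 45 is false
  NOT leadership role held: yes → false
  FAFSA on file: no → false
  essays submitted ≤ 1: 1 ≤ 1 is true
  household dependents ≥ 1: 0 ≥ 1 is false
  credits completed < 3: 43 < 3 is false
  leadership role held: yes → true
  NOT renewal applicant: no → true
  GPA ≥ 2.2: 1.73 ≥ 2.2 is false
Combine:
[1.1] false OR false = false
[1.2.1.1] NOT false = true
[1.2.1] NOT true = false
[1.2] NOT false = true
[1] false OR true = true
[2.1] false AND true AND false = false
[2.2] false AND false AND true = false
[2] false AND false = false
[3] true → false = false
[root] true OR false OR false = true
Overall: true → awarded

Awarded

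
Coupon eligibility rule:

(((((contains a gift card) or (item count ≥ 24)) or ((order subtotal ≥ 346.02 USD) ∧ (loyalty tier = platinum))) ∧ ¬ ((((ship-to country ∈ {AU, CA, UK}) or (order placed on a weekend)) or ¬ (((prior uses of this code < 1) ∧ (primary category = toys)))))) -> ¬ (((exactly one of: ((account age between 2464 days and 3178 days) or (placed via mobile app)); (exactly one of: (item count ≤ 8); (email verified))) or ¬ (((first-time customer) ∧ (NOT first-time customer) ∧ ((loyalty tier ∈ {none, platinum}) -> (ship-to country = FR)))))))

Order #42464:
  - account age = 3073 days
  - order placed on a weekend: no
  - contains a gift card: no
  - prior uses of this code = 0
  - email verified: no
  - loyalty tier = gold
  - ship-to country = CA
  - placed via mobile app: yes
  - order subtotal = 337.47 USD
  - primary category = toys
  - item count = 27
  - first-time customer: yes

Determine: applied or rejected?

Atomic conditions:
  contains a gift card: no → false
  item count ≥ 24: 27 ≥ 24 is true
  order subtotal ≥ 346.02 USD: 337.47 ≥ 346.02 is false
  loyalty tier = platinum: gold == platinum is false
  ship-to country ∈ {AU, CA, UK}: CA is in the set → true
  order placed on a weekend: no → false
  prior uses of this code < 1: 0 < 1 is true
  primary category = toys: toys == toys is true
  account age between 2464 days and 3178 days: 3073 in [2464, 3178] is true
  placed via mobile app: yes → true
  item count ≤ 8: 27 ≤ 8 is false
  email verified: no → false
  first-time customer: yes → true
  NOT first-time customer: yes → false
  loyalty tier ∈ {none, platinum}: gold is not in the set → false
  ship-to country = FR: CA == FR is false
Combine:
[1.1.1] false OR true = true
[1.1.2] false AND false = false
[1.1] true OR false = true
[1.2.1.1] true OR false = true
[1.2.1.2.1] true AND true = true
[1.2.1.2] NOT true = false
[1.2.1] true OR false = true
[1.2] NOT true = false
[1] true AND false = false
[2.1.1.1] true OR true = true
[2.1.1.2] exactly-one(false, false) = false
[2.1.1] exactly-one(true, false) = true
[2.1.2.1.3] false → false (antecedent false ⇒ implication holds) = true
[2.1.2.1] true AND false AND true = false
[2.1.2] NOT false = true
[2.1] true OR true = true
[2] NOT true = false
[root] false → false (antecedent false ⇒ implication holds) = true
Overall: true → applied

Applied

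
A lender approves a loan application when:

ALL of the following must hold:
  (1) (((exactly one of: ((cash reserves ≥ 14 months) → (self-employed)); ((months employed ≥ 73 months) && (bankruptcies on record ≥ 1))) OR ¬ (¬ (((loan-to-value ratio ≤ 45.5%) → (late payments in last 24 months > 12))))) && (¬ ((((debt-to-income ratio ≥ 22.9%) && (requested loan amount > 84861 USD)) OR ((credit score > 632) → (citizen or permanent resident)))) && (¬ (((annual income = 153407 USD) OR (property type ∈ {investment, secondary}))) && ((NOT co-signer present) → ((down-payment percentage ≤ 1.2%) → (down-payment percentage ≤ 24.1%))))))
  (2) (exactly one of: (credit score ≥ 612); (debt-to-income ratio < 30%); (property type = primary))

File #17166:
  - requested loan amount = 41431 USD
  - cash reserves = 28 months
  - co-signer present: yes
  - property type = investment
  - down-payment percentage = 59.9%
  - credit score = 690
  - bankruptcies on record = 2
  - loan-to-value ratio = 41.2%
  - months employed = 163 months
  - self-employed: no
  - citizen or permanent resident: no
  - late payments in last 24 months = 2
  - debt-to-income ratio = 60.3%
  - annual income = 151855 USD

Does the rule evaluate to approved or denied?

Atomic conditions:
  cash reserves ≥ 14 months: 28 ≥ 14 is true
  self-employed: no → false
  months employed ≥ 73 months: 163 ≥ 73 is true
  bankruptcies on record ≥ 1: 2 ≥ 1 is true
  loan-to-value ratio ≤ 45.5%: 41.2 ≤ 45.5 is true
  late payments in last 24 months > 12: 2 > 12 is false
  debt-to-income ratio ≥ 22.9%: 60.3 ≥ 22.9 is true
  requested loan amount > 84861 USD: 41431 > 84861 is false
  credit score > 632: 690 > 632 is true
  citizen or permanent resident: no → false
  annual income = 153407 USD: 151855 == 153407 is false
  property type ∈ {investment, secondary}: investment is in the set → true
  NOT co-signer present: yes → false
  down-payment percentage ≤ 1.2%: 59.9 ≤ 1.2 is false
  down-payment percentage ≤ 24.1%: 59.9 ≤ 24.1 is false
  credit score ≥ 612: 690 ≥ 612 is true
  debt-to-income ratio < 30%: 60.3 < 30 is false
  property type = primary: investment == primary is false
Combine:
[1.1.1.1] true → false = false
[1.1.1.2] true AND true = true
[1.1.1] exactly-one(false, true) = true
[1.1.2.1.1] true → false = false
[1.1.2.1] NOT false = true
[1.1.2] NOT true = false
[1.1] true OR false = true
[1.2.1.1.1] true AND false = false
[1.2.1.1.2] true → false = false
[1.2.1.1] false OR false = false
[1.2.1] NOT false = true
[1.2.2.1.1] false OR true = true
[1.2.2.1] NOT true = false
[1.2.2.2.2] false → false (antecedent false ⇒ implication holds) = true
[1.2.2.2] false → true (antecedent false ⇒ implication holds) = true
[1.2.2] false AND true = false
[1.2] true AND false = false
[1] true AND false = false
[2] exactly-one(true, false, false) = true
[root] false AND true = false
Overall: false → denied

Denied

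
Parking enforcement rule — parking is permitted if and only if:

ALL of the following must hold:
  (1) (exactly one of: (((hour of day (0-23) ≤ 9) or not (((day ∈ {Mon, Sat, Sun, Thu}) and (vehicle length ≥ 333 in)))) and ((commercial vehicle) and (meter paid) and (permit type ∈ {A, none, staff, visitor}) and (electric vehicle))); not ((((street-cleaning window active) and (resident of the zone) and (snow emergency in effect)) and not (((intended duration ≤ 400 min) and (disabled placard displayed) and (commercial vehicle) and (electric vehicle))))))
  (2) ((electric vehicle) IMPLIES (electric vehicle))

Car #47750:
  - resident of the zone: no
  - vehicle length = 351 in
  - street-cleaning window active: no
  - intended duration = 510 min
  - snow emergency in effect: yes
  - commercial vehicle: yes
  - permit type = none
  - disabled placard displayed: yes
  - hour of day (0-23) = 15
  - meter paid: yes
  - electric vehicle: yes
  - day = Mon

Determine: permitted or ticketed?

Atomic conditions:
  hour of day (0-23) ≤ 9: 15 ≤ 9 is false
  day ∈ {Mon, Sat, Sun, Thu}: Mon is in the set → true
  vehicle length ≥ 333 in: 351 ≥ 333 is true
  commercial vehicle: yes → true
  meter paid: yes → true
  permit type ∈ {A, none, staff, visitor}: none is in the set → true
  electric vehicle: yes → true
  street-cleaning window active: no → false
  resident of the zone: no → false
  snow emergency in effect: yes → true
  intended duration ≤ 400 min: 510 ≤ 400 is false
  disabled placard displayed: yes → true
Combine:
[1.1.1.2.1] true AND true = true
[1.1.1.2] NOT true = false
[1.1.1] false OR false = false
[1.1.2] true AND true AND true AND true = true
[1.1] false AND true = false
[1.2.1.1] false AND false AND true = false
[1.2.1.2.1] false AND true AND true AND true = false
[1.2.1.2] NOT false = true
[1.2.1] false AND true = false
[1.2] NOT false = true
[1] exactly-one(false, true) = true
[2] true → true = true
[root] true AND true = true
Overall: true → permitted

Permitted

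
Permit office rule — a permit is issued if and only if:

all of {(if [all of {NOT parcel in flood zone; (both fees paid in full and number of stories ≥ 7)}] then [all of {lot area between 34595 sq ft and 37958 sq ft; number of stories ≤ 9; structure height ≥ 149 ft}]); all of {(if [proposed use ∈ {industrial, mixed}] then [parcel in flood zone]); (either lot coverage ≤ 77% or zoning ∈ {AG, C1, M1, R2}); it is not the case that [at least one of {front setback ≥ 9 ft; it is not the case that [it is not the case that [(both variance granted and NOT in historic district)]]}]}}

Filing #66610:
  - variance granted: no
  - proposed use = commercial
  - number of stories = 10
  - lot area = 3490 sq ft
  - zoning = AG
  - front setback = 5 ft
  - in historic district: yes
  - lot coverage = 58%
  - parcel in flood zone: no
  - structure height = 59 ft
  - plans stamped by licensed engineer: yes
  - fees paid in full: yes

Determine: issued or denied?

Denied

Atomic conditions:
  NOT parcel in flood zone: no → true
  fees paid in full: yes → true
  number of stories ≥ 7: 10 ≥ 7 is true
  lot area between 34595 sq ft and 37958 sq ft: 3490 in [34595, 37958] is false
  number of stories ≤ 9: 10 ≤ 9 is false
  structure height ≥ 149 ft: 59 ≥ 149 is false
  proposed use ∈ {industrial, mixed}: commercial is not in the set → false
  parcel in flood zone: no → false
  lot coverage ≤ 77%: 58 ≤ 77 is true
  zoning ∈ {AG, C1, M1, R2}: AG is in the set → true
  front setback ≥ 9 ft: 5 ≥ 9 is false
  variance granted: no → false
  NOT in historic district: yes → false
Combine:
[1.1.2] true AND true = true
[1.1] true AND true = true
[1.2] false AND false AND false = false
[1] true → false = false
[2.1] false → false (antecedent false ⇒ implication holds) = true
[2.2] true OR true = true
[2.3.1.2.1.1] false AND false = false
[2.3.1.2.1] NOT false = true
[2.3.1.2] NOT true = false
[2.3.1] false OR false = false
[2.3] NOT false = true
[2] true AND true AND true = true
[root] false AND true = false
Overall: false → denied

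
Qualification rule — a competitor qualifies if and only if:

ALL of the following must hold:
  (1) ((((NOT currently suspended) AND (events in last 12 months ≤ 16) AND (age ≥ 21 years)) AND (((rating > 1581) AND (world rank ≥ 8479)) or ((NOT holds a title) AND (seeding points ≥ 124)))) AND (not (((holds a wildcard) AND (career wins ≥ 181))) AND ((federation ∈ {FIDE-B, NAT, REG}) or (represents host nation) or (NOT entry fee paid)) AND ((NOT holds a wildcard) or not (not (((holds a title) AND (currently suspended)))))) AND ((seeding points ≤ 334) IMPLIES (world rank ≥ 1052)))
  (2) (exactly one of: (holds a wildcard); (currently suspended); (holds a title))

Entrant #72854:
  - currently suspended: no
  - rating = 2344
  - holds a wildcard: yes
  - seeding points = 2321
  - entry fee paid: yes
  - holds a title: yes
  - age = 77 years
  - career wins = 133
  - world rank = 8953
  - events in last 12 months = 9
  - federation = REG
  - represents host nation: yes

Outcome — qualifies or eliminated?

Eliminated

Atomic conditions:
  NOT currently suspended: no → true
  events in last 12 months ≤ 16: 9 ≤ 16 is true
  age ≥ 21 years: 77 ≥ 21 is true
  rating > 1581: 2344 > 1581 is true
  world rank ≥ 8479: 8953 ≥ 8479 is true
  NOT holds a title: yes → false
  seeding points ≥ 124: 2321 ≥ 124 is true
  holds a wildcard: yes → true
  career wins ≥ 181: 133 ≥ 181 is false
  federation ∈ {FIDE-B, NAT, REG}: REG is in the set → true
  represents host nation: yes → true
  NOT entry fee paid: yes → false
  NOT holds a wildcard: yes → false
  holds a title: yes → true
  currently suspended: no → false
  seeding points ≤ 334: 2321 ≤ 334 is false
  world rank ≥ 1052: 8953 ≥ 1052 is true
Combine:
[1.1.1] true AND true AND true = true
[1.1.2.1] true AND true = true
[1.1.2.2] false AND true = false
[1.1.2] true OR false = true
[1.1] true AND true = true
[1.2.1.1] true AND false = false
[1.2.1] NOT false = true
[1.2.2] true OR true OR false = true
[1.2.3.2.1.1] true AND false = false
[1.2.3.2.1] NOT false = true
[1.2.3.2] NOT true = false
[1.2.3] false OR false = false
[1.2] true AND true AND false = false
[1.3] false → true (antecedent false ⇒ implication holds) = true
[1] true AND false AND true = false
[2] exactly-one(true, false, true) = false
[root] false AND false = false
Overall: false → eliminated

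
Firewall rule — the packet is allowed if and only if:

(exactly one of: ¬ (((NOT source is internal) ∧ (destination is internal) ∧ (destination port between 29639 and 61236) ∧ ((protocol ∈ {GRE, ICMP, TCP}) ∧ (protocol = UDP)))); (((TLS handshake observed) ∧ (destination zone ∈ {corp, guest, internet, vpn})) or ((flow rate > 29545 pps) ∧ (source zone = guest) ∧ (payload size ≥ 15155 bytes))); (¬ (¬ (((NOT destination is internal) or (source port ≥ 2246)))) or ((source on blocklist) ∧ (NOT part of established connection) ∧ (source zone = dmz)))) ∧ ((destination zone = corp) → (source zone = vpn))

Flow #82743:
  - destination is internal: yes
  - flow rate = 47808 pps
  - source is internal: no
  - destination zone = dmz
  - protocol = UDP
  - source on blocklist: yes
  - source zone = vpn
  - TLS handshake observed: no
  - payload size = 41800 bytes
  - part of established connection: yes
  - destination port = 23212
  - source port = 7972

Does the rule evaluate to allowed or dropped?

Atomic conditions:
  NOT source is internal: no → true
  destination is internal: yes → true
  destination port between 29639 and 61236: 23212 in [29639, 61236] is false
  protocol ∈ {GRE, ICMP, TCP}: UDP is not in the set → false
  protocol = UDP: UDP == UDP is true
  TLS handshake observed: no → false
  destination zone ∈ {corp, guest, internet, vpn}: dmz is not in the set → false
  flow rate > 29545 pps: 47808 > 29545 is true
  source zone = guest: vpn == guest is false
  payload size ≥ 15155 bytes: 41800 ≥ 15155 is true
  NOT destination is internal: yes → false
  source port ≥ 2246: 7972 ≥ 2246 is true
  source on blocklist: yes → true
  NOT part of established connection: yes → false
  source zone = dmz: vpn == dmz is false
  destination zone = corp: dmz == corp is false
  source zone = vpn: vpn == vpn is true
Combine:
[1.1.1.4] false AND true = false
[1.1.1] true AND true AND false AND false = false
[1.1] NOT false = true
[1.2.1] false AND false = false
[1.2.2] true AND false AND true = false
[1.2] false OR false = false
[1.3.1.1.1] false OR true = true
[1.3.1.1] NOT true = false
[1.3.1] NOT false = true
[1.3.2] true AND false AND false = false
[1.3] true OR false = true
[1] exactly-one(true, false, true) = false
[2] false → true (antecedent false ⇒ implication holds) = true
[root] false AND true = false
Overall: false → dropped

Dropped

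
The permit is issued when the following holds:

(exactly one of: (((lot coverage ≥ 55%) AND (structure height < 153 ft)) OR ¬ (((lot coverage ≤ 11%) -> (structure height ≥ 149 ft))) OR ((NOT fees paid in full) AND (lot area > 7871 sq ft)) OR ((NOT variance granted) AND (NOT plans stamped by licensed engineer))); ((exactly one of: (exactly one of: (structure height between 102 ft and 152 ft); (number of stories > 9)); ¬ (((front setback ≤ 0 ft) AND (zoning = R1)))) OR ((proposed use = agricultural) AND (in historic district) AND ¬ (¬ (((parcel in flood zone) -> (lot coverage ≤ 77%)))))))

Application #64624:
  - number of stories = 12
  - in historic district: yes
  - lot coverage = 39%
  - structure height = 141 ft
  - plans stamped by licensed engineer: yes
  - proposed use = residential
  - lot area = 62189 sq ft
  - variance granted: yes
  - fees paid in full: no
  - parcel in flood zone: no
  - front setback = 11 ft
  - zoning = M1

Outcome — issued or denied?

Denied

Atomic conditions:
  lot coverage ≥ 55%: 39 ≥ 55 is false
  structure height < 153 ft: 141 < 153 is true
  lot coverage ≤ 11%: 39 ≤ 11 is false
  structure height ≥ 149 ft: 141 ≥ 149 is false
  NOT fees paid in full: no → true
  lot area > 7871 sq ft: 62189 > 7871 is true
  NOT variance granted: yes → false
  NOT plans stamped by licensed engineer: yes → false
  structure height between 102 ft and 152 ft: 141 in [102, 152] is true
  number of stories > 9: 12 > 9 is true
  front setback ≤ 0 ft: 11 ≤ 0 is false
  zoning = R1: M1 == R1 is false
  proposed use = agricultural: residential == agricultural is false
  in historic district: yes → true
  parcel in flood zone: no → false
  lot coverage ≤ 77%: 39 ≤ 77 is true
Combine:
[1.1] false AND true = false
[1.2.1] false → false (antecedent false ⇒ implication holds) = true
[1.2] NOT true = false
[1.3] true AND true = true
[1.4] false AND false = false
[1] false OR false OR true OR false = true
[2.1.1] exactly-one(true, true) = false
[2.1.2.1] false AND false = false
[2.1.2] NOT false = true
[2.1] exactly-one(false, true) = true
[2.2.3.1.1] false → true (antecedent false ⇒ implication holds) = true
[2.2.3.1] NOT true = false
[2.2.3] NOT false = true
[2.2] false AND true AND true = false
[2] true OR false = true
[root] exactly-one(true, true) = false
Overall: false → denied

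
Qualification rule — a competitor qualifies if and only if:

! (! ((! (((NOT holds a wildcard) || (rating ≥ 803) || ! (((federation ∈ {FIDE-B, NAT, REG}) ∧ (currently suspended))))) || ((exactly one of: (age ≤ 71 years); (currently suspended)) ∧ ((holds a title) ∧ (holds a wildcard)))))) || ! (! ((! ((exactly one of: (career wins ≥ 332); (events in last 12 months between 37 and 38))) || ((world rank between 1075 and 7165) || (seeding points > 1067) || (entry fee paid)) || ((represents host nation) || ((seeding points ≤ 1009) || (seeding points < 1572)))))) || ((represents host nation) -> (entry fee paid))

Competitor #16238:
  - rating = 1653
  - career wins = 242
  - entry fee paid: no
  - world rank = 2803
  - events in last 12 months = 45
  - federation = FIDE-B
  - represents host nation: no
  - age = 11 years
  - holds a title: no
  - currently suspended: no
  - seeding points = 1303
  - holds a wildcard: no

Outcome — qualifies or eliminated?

Atomic conditions:
  NOT holds a wildcard: no → true
  rating ≥ 803: 1653 ≥ 803 is true
  federation ∈ {FIDE-B, NAT, REG}: FIDE-B is in the set → true
  currently suspended: no → false
  age ≤ 71 years: 11 ≤ 71 is true
  holds a title: no → false
  holds a wildcard: no → false
  career wins ≥ 332: 242 ≥ 332 is false
  events in last 12 months between 37 and 38: 45 in [37, 38] is false
  world rank between 1075 and 7165: 2803 in [1075, 7165] is true
  seeding points > 1067: 1303 > 1067 is true
  entry fee paid: no → false
  represents host nation: no → false
  seeding points ≤ 1009: 1303 ≤ 1009 is false
  seeding points < 1572: 1303 < 1572 is true
Combine:
[1.1.1.1.1.3.1] true AND false = false
[1.1.1.1.1.3] NOT false = true
[1.1.1.1.1] true OR true OR true = true
[1.1.1.1] NOT true = false
[1.1.1.2.1] exactly-one(true, false) = true
[1.1.1.2.2] false AND false = false
[1.1.1.2] true AND false = false
[1.1.1] false OR false = false
[1.1] NOT false = true
[1] NOT true = false
[2.1.1.1.1] exactly-one(false, false) = false
[2.1.1.1] NOT false = true
[2.1.1.2] true OR true OR false = true
[2.1.1.3.2] false OR true = true
[2.1.1.3] false OR true = true
[2.1.1] true OR true OR true = true
[2.1] NOT true = false
[2] NOT false = true
[3] false → false (antecedent false ⇒ implication holds) = true
[root] false OR true OR true = true
Overall: true → qualifies

Qualifies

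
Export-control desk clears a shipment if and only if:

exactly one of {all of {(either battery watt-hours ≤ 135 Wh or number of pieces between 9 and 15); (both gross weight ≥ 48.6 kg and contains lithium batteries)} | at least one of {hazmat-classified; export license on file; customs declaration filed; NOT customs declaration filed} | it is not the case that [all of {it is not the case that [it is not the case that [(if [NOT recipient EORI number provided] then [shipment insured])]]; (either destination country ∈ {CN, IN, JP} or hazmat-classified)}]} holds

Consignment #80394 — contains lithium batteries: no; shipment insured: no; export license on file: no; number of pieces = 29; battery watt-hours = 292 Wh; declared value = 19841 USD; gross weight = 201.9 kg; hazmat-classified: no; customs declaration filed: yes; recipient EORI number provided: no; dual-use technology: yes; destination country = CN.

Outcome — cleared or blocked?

Atomic conditions:
  battery watt-hours ≤ 135 Wh: 292 ≤ 135 is false
  number of pieces between 9 and 15: 29 in [9, 15] is false
  gross weight ≥ 48.6 kg: 201.9 ≥ 48.6 is true
  contains lithium batteries: no → false
  hazmat-classified: no → false
  export license on file: no → false
  customs declaration filed: yes → true
  NOT customs declaration filed: yes → false
  NOT recipient EORI number provided: no → true
  shipment insured: no → false
  destination country ∈ {CN, IN, JP}: CN is in the set → true
Combine:
[1.1] false OR false = false
[1.2] true AND false = false
[1] false AND false = false
[2] false OR false OR true OR false = true
[3.1.1.1.1] true → false = false
[3.1.1.1] NOT false = true
[3.1.1] NOT true = false
[3.1.2] true OR false = true
[3.1] false AND true = false
[3] NOT false = true
[root] exactly-one(false, true, true) = false
Overall: false → blocked

Blocked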